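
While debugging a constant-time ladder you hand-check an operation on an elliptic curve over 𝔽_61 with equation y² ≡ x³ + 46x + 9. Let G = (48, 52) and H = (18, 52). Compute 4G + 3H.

First 4G:
Repeated addition: build up to 4G.
2G: tangent at (48, 52): λ = (3·48² + 46)/(2·52) ≡ 4/43. 43⁻¹ ≡ 44 (mod 61) since 43·44 = 1892 ≡ 1, so λ ≡ 4·44 ≡ 54.
  x = λ² - 48 - 48 = 2916 - 96 ≡ 14; y = λ·(48 - 14) - 52 ≡ 15. → (14, 15)
3G: (14, 15) + (48, 52). λ = (52 - 15)/(48 - 14) ≡ 37/34 mod 61. 34⁻¹ ≡ 9 (mod 61) since 34·9 = 306 ≡ 1, so λ ≡ 28.
  x = λ² - 14 - 48 = 784 - 62 ≡ 51; y = λ·(14 - 51) - 15 ≡ 47. → (51, 47)
4G: (51, 47) + (48, 52). λ = (52 - 47)/(48 - 51) ≡ 5/58 mod 61. 58⁻¹ ≡ 20 (mod 61) since 58·20 = 1160 ≡ 1, so λ ≡ 39.
  x = λ² - 51 - 48 = 1521 - 99 ≡ 19; y = λ·(51 - 19) - 47 ≡ 42. → (19, 42)
4G = (19, 42).
Next 3H:
Repeated addition: build up to 3H.
2H: tangent at (18, 52): λ = (3·18² + 46)/(2·52) ≡ 42/43. 43⁻¹ ≡ 44 (mod 61), so λ ≡ 42·44 ≡ 18.
  x = λ² - 18 - 18 = 324 - 36 ≡ 44; y = λ·(18 - 44) - 52 ≡ 29. → (44, 29)
3H: (44, 29) + (18, 52). λ = (52 - 29)/(18 - 44) ≡ 23/35 mod 61. 35⁻¹ ≡ 7 (mod 61), so λ ≡ 39.
  x = λ² - 44 - 18 = 1521 - 62 ≡ 56; y = λ·(44 - 56) - 29 ≡ 52. → (56, 52)
3H = (56, 52).
Finally 4G + 3H:
(19, 42) + (56, 52). λ = (52 - 42)/(56 - 19) ≡ 10/37 mod 61. 37⁻¹ ≡ 33 (mod 61) since 37·33 = 1221 ≡ 1, so λ ≡ 25.
  x = λ² - 19 - 56 = 625 - 75 ≡ 1; y = λ·(19 - 1) - 42 ≡ 42. → (1, 42)

(1, 42)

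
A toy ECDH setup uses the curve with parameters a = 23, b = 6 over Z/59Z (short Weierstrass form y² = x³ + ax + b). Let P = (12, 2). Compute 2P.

(42, 37)

tangent at (12, 2): λ = (3·12² + 23)/(2·2) ≡ 42/4. 4⁻¹ ≡ 15 (mod 59) since 4·15 = 60 ≡ 1, so λ ≡ 42·15 ≡ 40.
  x = λ² - 12 - 12 = 1600 - 24 ≡ 42; y = λ·(12 - 42) - 2 ≡ 37. → (42, 37)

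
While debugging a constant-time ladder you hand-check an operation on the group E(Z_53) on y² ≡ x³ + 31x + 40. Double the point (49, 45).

(33, 35)

tangent at (49, 45): λ = (3·49² + 31)/(2·45) ≡ 26/37. 37⁻¹ ≡ 43 (mod 53) since 37·43 = 1591 ≡ 1, so λ ≡ 26·43 ≡ 5.
  x = λ² - 49 - 49 = 25 - 98 ≡ 33; y = λ·(49 - 33) - 45 ≡ 35. → (33, 35)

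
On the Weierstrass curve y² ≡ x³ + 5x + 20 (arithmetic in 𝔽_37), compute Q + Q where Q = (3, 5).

tangent at (3, 5): λ = (3·3² + 5)/(2·5) ≡ 32/10. 10⁻¹ ≡ 26 (mod 37), so λ ≡ 32·26 ≡ 18.
  x = λ² - 3 - 3 = 324 - 6 ≡ 22; y = λ·(3 - 22) - 5 ≡ 23. → (22, 23)

(22, 23)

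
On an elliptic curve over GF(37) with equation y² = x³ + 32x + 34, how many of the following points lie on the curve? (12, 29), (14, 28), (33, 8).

(12, 29): 29² ≡ 27, rhs ≡ 0 → off.
(14, 28): 28² ≡ 7, rhs ≡ 7 → on.
(33, 8): 8² ≡ 27, rhs ≡ 27 → on.

2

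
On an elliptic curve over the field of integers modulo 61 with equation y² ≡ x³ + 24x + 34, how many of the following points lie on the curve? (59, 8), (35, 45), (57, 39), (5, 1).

(59, 8): 8² ≡ 3, rhs ≡ 39 → off.
(35, 45): 45² ≡ 12, rhs ≡ 12 → on.
(57, 39): 39² ≡ 57, rhs ≡ 57 → on.
(5, 1): 1² ≡ 1, rhs ≡ 35 → off.

2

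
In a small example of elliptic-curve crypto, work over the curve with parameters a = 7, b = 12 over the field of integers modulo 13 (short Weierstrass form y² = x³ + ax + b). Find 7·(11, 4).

Write P = (11, 4).
Double-and-add on 7 = (111)₂. Start with P = (11, 4) for the leading 1-bit.
double: tangent at (11, 4): λ = (3·11² + 7)/(2·4) ≡ 6/8. 8⁻¹ ≡ 5 (mod 13), so λ ≡ 6·5 ≡ 4.
  x = λ² - 11 - 11 = 16 - 22 ≡ 7; y = λ·(11 - 7) - 4 ≡ 12. → (7, 12)
add P: (7, 12) + (11, 4). λ = (4 - 12)/(11 - 7) ≡ 5/4 mod 13. 4⁻¹ ≡ 10 (mod 13), so λ ≡ 11.
  x = λ² - 7 - 11 = 121 - 18 ≡ 12; y = λ·(7 - 12) - 12 ≡ 11. → (12, 11)
double: tangent at (12, 11): λ = (3·12² + 7)/(2·11) ≡ 10/9. 9⁻¹ ≡ 3 (mod 13), so λ ≡ 10·3 ≡ 4.
  x = λ² - 12 - 12 = 16 - 24 ≡ 5; y = λ·(12 - 5) - 11 ≡ 4. → (5, 4)
add P: (5, 4) + (11, 4). λ = (4 - 4)/(11 - 5) ≡ 0/6 mod 13. 6⁻¹ ≡ 11 (mod 13), so λ ≡ 0.
  x = λ² - 5 - 11 = 0 - 16 ≡ 10; y = λ·(5 - 10) - 4 ≡ 9. → (10, 9)

(10, 9)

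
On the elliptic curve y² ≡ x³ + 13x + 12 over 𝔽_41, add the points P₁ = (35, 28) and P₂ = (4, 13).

(35, 13)

(35, 28) + (4, 13). λ = (13 - 28)/(4 - 35) ≡ 26/10 mod 41. 10⁻¹ ≡ 37 (mod 41), so λ ≡ 19.
  x = λ² - 35 - 4 = 361 - 39 ≡ 35; y = λ·(35 - 35) - 28 ≡ 13. → (35, 13)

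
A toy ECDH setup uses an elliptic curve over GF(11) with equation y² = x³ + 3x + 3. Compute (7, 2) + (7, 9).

The two points share x = 7 and their y-coordinates satisfy 2 + 9 ≡ 0 (mod 11), so they are inverses. Their sum is O.

O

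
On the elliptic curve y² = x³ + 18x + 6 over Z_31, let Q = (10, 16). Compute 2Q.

tangent at (10, 16): λ = (3·10² + 18)/(2·16) ≡ 8/1. 1⁻¹ ≡ 1 (mod 31), so λ ≡ 8·1 ≡ 8.
  x = λ² - 10 - 10 = 64 - 20 ≡ 13; y = λ·(10 - 13) - 16 ≡ 22. → (13, 22)

(13, 22)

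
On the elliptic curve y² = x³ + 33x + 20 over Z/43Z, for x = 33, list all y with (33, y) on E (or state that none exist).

18, 25

x³ + 33x + 20 = 37046 ≡ 23 (mod 43).
Square roots of 23 mod 43: 18 and 25 (since 18² = 324 ≡ 23).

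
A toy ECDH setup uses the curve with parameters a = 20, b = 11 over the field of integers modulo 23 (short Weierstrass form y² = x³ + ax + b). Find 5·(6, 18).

(5, 12)

Write Q = (6, 18).
Repeated addition: build up to 5Q.
2Q: tangent at (6, 18): λ = (3·6² + 20)/(2·18) ≡ 13/13. 13⁻¹ ≡ 16 (mod 23) since 13·16 = 208 ≡ 1, so λ ≡ 13·16 ≡ 1.
  x = λ² - 6 - 6 = 1 - 12 ≡ 12; y = λ·(6 - 12) - 18 ≡ 22. → (12, 22)
3Q: (12, 22) + (6, 18). λ = (18 - 22)/(6 - 12) ≡ 19/17 mod 23. 17⁻¹ ≡ 19 (mod 23), so λ ≡ 16.
  x = λ² - 12 - 6 = 256 - 18 ≡ 8; y = λ·(12 - 8) - 22 ≡ 19. → (8, 19)
4Q: (8, 19) + (6, 18). λ = (18 - 19)/(6 - 8) ≡ 22/21 mod 23. 21⁻¹ ≡ 11 (mod 23), so λ ≡ 12.
  x = λ² - 8 - 6 = 144 - 14 ≡ 15; y = λ·(8 - 15) - 19 ≡ 12. → (15, 12)
5Q: (15, 12) + (6, 18). λ = (18 - 12)/(6 - 15) ≡ 6/14 mod 23. 14⁻¹ ≡ 5 (mod 23) since 14·5 = 70 ≡ 1, so λ ≡ 7.
  x = λ² - 15 - 6 = 49 - 21 ≡ 5; y = λ·(15 - 5) - 12 ≡ 12. → (5, 12)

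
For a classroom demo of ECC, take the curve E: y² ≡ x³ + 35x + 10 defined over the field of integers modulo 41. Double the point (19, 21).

tangent at (19, 21): λ = (3·19² + 35)/(2·21) ≡ 11/1. 1⁻¹ ≡ 1 (mod 41), so λ ≡ 11·1 ≡ 11.
  x = λ² - 19 - 19 = 121 - 38 ≡ 1; y = λ·(19 - 1) - 21 ≡ 13. → (1, 13)

(1, 13)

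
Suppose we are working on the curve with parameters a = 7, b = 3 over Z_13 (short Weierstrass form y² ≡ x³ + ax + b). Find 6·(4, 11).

Write G = (4, 11).
Double-and-add on 6 = (110)₂. Start with G = (4, 11) for the leading 1-bit.
double: tangent at (4, 11): λ = (3·4² + 7)/(2·11) ≡ 3/9. 9⁻¹ ≡ 3 (mod 13), so λ ≡ 3·3 ≡ 9.
  x = λ² - 4 - 4 = 81 - 8 ≡ 8; y = λ·(4 - 8) - 11 ≡ 5. → (8, 5)
add G: (8, 5) + (4, 11). λ = (11 - 5)/(4 - 8) ≡ 6/9 mod 13. 9⁻¹ ≡ 3 (mod 13), so λ ≡ 5.
  x = λ² - 8 - 4 = 25 - 12 ≡ 0; y = λ·(8 - 0) - 5 ≡ 9. → (0, 9)
double: tangent at (0, 9): λ = (3·0² + 7)/(2·9) ≡ 7/5. 5⁻¹ ≡ 8 (mod 13) since 5·8 = 40 ≡ 1, so λ ≡ 7·8 ≡ 4.
  x = λ² - 0 - 0 = 16 - 0 ≡ 3; y = λ·(0 - 3) - 9 ≡ 5. → (3, 5)

(3, 5)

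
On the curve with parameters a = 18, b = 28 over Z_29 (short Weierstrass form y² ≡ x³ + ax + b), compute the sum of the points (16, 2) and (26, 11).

(16, 2) + (26, 11). λ = (11 - 2)/(26 - 16) ≡ 9/10 mod 29. 10⁻¹ ≡ 3 (mod 29), so λ ≡ 27.
  x = λ² - 16 - 26 = 729 - 42 ≡ 20; y = λ·(16 - 20) - 2 ≡ 6. → (20, 6)

(20, 6)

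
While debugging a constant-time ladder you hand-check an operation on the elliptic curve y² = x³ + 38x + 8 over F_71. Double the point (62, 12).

tangent at (62, 12): λ = (3·62² + 38)/(2·12) ≡ 68/24. 24⁻¹ ≡ 3 (mod 71) since 24·3 = 72 ≡ 1, so λ ≡ 68·3 ≡ 62.
  x = λ² - 62 - 62 = 3844 - 124 ≡ 28; y = λ·(62 - 28) - 12 ≡ 37. → (28, 37)

(28, 37)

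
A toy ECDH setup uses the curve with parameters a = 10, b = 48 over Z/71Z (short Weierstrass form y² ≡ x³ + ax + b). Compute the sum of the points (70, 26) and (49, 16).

(70, 26) + (49, 16). λ = (16 - 26)/(49 - 70) ≡ 61/50 mod 71. 50⁻¹ ≡ 27 (mod 71), so λ ≡ 14.
  x = λ² - 70 - 49 = 196 - 119 ≡ 6; y = λ·(70 - 6) - 26 ≡ 18. → (6, 18)

(6, 18)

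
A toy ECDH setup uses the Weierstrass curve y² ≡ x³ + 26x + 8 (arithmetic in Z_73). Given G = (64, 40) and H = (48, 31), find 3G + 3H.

First 3G:
Repeated addition: build up to 3G.
2G: tangent at (64, 40): λ = (3·64² + 26)/(2·40) ≡ 50/7. 7⁻¹ ≡ 21 (mod 73) since 7·21 = 147 ≡ 1, so λ ≡ 50·21 ≡ 28.
  x = λ² - 64 - 64 = 784 - 128 ≡ 72; y = λ·(64 - 72) - 40 ≡ 28. → (72, 28)
3G: (72, 28) + (64, 40). λ = (40 - 28)/(64 - 72) ≡ 12/65 mod 73. 65⁻¹ ≡ 9 (mod 73) since 65·9 = 585 ≡ 1, so λ ≡ 35.
  x = λ² - 72 - 64 = 1225 - 136 ≡ 67; y = λ·(72 - 67) - 28 ≡ 1. → (67, 1)
3G = (67, 1).
Next 3H:
Repeated addition: build up to 3H.
2H: tangent at (48, 31): λ = (3·48² + 26)/(2·31) ≡ 3/62. 62⁻¹ ≡ 53 (mod 73), so λ ≡ 3·53 ≡ 13.
  x = λ² - 48 - 48 = 169 - 96 ≡ 0; y = λ·(48 - 0) - 31 ≡ 9. → (0, 9)
3H: (0, 9) + (48, 31). λ = (31 - 9)/(48 - 0) ≡ 22/48 mod 73. 48⁻¹ ≡ 35 (mod 73) since 48·35 = 1680 ≡ 1, so λ ≡ 40.
  x = λ² - 0 - 48 = 1600 - 48 ≡ 19; y = λ·(0 - 19) - 9 ≡ 34. → (19, 34)
3H = (19, 34).
Finally 3G + 3H:
(67, 1) + (19, 34). λ = (34 - 1)/(19 - 67) ≡ 33/25 mod 73. 25⁻¹ ≡ 38 (mod 73), so λ ≡ 13.
  x = λ² - 67 - 19 = 169 - 86 ≡ 10; y = λ·(67 - 10) - 1 ≡ 10. → (10, 10)

(10, 10)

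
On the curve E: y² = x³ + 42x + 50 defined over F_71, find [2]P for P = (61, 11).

tangent at (61, 11): λ = (3·61² + 42)/(2·11) ≡ 58/22. 22⁻¹ ≡ 42 (mod 71) since 22·42 = 924 ≡ 1, so λ ≡ 58·42 ≡ 22.
  x = λ² - 61 - 61 = 484 - 122 ≡ 7; y = λ·(61 - 7) - 11 ≡ 41. → (7, 41)

(7, 41)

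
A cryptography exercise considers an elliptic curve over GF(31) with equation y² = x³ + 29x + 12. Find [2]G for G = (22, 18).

(15, 28)

tangent at (22, 18): λ = (3·22² + 29)/(2·18) ≡ 24/5. 5⁻¹ ≡ 25 (mod 31), so λ ≡ 24·25 ≡ 11.
  x = λ² - 22 - 22 = 121 - 44 ≡ 15; y = λ·(22 - 15) - 18 ≡ 28. → (15, 28)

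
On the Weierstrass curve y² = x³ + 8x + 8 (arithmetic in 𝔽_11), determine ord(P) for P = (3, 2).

8

2P: tangent at (3, 2): λ = (3·3² + 8)/(2·2) ≡ 2/4. 4⁻¹ ≡ 3 (mod 11) since 4·3 = 12 ≡ 1, so λ ≡ 2·3 ≡ 6.
  x = λ² - 3 - 3 = 36 - 6 ≡ 8; y = λ·(3 - 8) - 2 ≡ 1. → (8, 1)
3P: (8, 1) + (3, 2). λ = (2 - 1)/(3 - 8) ≡ 1/6 mod 11. 6⁻¹ ≡ 2 (mod 11), so λ ≡ 2.
  x = λ² - 8 - 3 = 4 - 11 ≡ 4; y = λ·(8 - 4) - 1 ≡ 7. → (4, 7)
4P: (4, 7) + (3, 2). λ = (2 - 7)/(3 - 4) ≡ 6/10 mod 11. 10⁻¹ ≡ 10 (mod 11) since 10·10 = 100 ≡ 1, so λ ≡ 5.
  x = λ² - 4 - 3 = 25 - 7 ≡ 7; y = λ·(4 - 7) - 7 ≡ 0. → (7, 0)
5P: (7, 0) + (3, 2). λ = (2 - 0)/(3 - 7) ≡ 2/7 mod 11. 7⁻¹ ≡ 8 (mod 11) since 7·8 = 56 ≡ 1, so λ ≡ 5.
  x = λ² - 7 - 3 = 25 - 10 ≡ 4; y = λ·(7 - 4) - 0 ≡ 4. → (4, 4)
6P: (4, 4) + (3, 2). λ = (2 - 4)/(3 - 4) ≡ 9/10 mod 11. 10⁻¹ ≡ 10 (mod 11), so λ ≡ 2.
  x = λ² - 4 - 3 = 4 - 7 ≡ 8; y = λ·(4 - 8) - 4 ≡ 10. → (8, 10)
7P: (8, 10) + (3, 2). λ = (2 - 10)/(3 - 8) ≡ 3/6 mod 11. 6⁻¹ ≡ 2 (mod 11), so λ ≡ 6.
  x = λ² - 8 - 3 = 36 - 11 ≡ 3; y = λ·(8 - 3) - 10 ≡ 9. → (3, 9)
8P: (3, 9) + (3, 2): same x and y₁ ≡ -y₂, so the sum is O.
8P = O, so the order is 8.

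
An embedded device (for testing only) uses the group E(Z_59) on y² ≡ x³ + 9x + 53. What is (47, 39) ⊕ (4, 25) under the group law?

(47, 39) + (4, 25). λ = (25 - 39)/(4 - 47) ≡ 45/16 mod 59. 16⁻¹ ≡ 48 (mod 59), so λ ≡ 36.
  x = λ² - 47 - 4 = 1296 - 51 ≡ 6; y = λ·(47 - 6) - 39 ≡ 21. → (6, 21)

(6, 21)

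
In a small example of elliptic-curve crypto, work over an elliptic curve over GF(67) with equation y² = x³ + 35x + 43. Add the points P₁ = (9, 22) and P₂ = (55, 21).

(9, 22) + (55, 21). λ = (21 - 22)/(55 - 9) ≡ 66/46 mod 67. 46⁻¹ ≡ 51 (mod 67), so λ ≡ 16.
  x = λ² - 9 - 55 = 256 - 64 ≡ 58; y = λ·(9 - 58) - 22 ≡ 65. → (58, 65)

(58, 65)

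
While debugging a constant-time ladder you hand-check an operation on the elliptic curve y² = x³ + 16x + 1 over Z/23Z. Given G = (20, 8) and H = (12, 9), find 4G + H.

(12, 9)

First 4G:
Repeated addition: build up to 4G.
2G: tangent at (20, 8): λ = (3·20² + 16)/(2·8) ≡ 20/16. 16⁻¹ ≡ 13 (mod 23), so λ ≡ 20·13 ≡ 7.
  x = λ² - 20 - 20 = 49 - 40 ≡ 9; y = λ·(20 - 9) - 8 ≡ 0. → (9, 0)
3G: (9, 0) + (20, 8). λ = (8 - 0)/(20 - 9) ≡ 8/11 mod 23. 11⁻¹ ≡ 21 (mod 23), so λ ≡ 7.
  x = λ² - 9 - 20 = 49 - 29 ≡ 20; y = λ·(9 - 20) - 0 ≡ 15. → (20, 15)
4G: (20, 15) + (20, 8): same x and y₁ ≡ -y₂, so the sum is O.
4G = O.
Finally 4G + H:
O + (12, 9) = (12, 9) (identity).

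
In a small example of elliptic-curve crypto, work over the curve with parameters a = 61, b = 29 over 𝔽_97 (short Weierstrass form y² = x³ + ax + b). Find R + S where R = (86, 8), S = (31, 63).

(78, 81)

(86, 8) + (31, 63). λ = (63 - 8)/(31 - 86) ≡ 55/42 mod 97. 42⁻¹ ≡ 67 (mod 97), so λ ≡ 96.
  x = λ² - 86 - 31 = 9216 - 117 ≡ 78; y = λ·(86 - 78) - 8 ≡ 81. → (78, 81)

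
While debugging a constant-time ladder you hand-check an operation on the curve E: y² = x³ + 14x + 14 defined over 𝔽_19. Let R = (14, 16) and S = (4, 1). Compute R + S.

(8, 12)

(14, 16) + (4, 1). λ = (1 - 16)/(4 - 14) ≡ 4/9 mod 19. 9⁻¹ ≡ 17 (mod 19) since 9·17 = 153 ≡ 1, so λ ≡ 11.
  x = λ² - 14 - 4 = 121 - 18 ≡ 8; y = λ·(14 - 8) - 16 ≡ 12. → (8, 12)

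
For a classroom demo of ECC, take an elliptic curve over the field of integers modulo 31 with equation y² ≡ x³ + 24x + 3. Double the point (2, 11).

tangent at (2, 11): λ = (3·2² + 24)/(2·11) ≡ 5/22. 22⁻¹ ≡ 24 (mod 31) since 22·24 = 528 ≡ 1, so λ ≡ 5·24 ≡ 27.
  x = λ² - 2 - 2 = 729 - 4 ≡ 12; y = λ·(2 - 12) - 11 ≡ 29. → (12, 29)

(12, 29)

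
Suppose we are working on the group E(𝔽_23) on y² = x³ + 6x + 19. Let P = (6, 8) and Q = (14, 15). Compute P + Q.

(7, 17)

(6, 8) + (14, 15). λ = (15 - 8)/(14 - 6) ≡ 7/8 mod 23. 8⁻¹ ≡ 3 (mod 23), so λ ≡ 21.
  x = λ² - 6 - 14 = 441 - 20 ≡ 7; y = λ·(6 - 7) - 8 ≡ 17. → (7, 17)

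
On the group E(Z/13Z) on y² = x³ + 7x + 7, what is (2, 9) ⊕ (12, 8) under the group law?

(2, 4)

(2, 9) + (12, 8). λ = (8 - 9)/(12 - 2) ≡ 12/10 mod 13. 10⁻¹ ≡ 4 (mod 13), so λ ≡ 9.
  x = λ² - 2 - 12 = 81 - 14 ≡ 2; y = λ·(2 - 2) - 9 ≡ 4. → (2, 4)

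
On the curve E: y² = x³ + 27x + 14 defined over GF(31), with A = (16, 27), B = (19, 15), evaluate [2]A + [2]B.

First 2A:
Repeated addition: build up to 2A.
2A: tangent at (16, 27): λ = (3·16² + 27)/(2·27) ≡ 20/23. 23⁻¹ ≡ 27 (mod 31), so λ ≡ 20·27 ≡ 13.
  x = λ² - 16 - 16 = 169 - 32 ≡ 13; y = λ·(16 - 13) - 27 ≡ 12. → (13, 12)
2A = (13, 12).
Next 2B:
Repeated addition: build up to 2B.
2B: tangent at (19, 15): λ = (3·19² + 27)/(2·15) ≡ 25/30. 30⁻¹ ≡ 30 (mod 31), so λ ≡ 25·30 ≡ 6.
  x = λ² - 19 - 19 = 36 - 38 ≡ 29; y = λ·(19 - 29) - 15 ≡ 18. → (29, 18)
2B = (29, 18).
Finally 2A + 2B:
(13, 12) + (29, 18). λ = (18 - 12)/(29 - 13) ≡ 6/16 mod 31. 16⁻¹ ≡ 2 (mod 31) since 16·2 = 32 ≡ 1, so λ ≡ 12.
  x = λ² - 13 - 29 = 144 - 42 ≡ 9; y = λ·(13 - 9) - 12 ≡ 5. → (9, 5)

(9, 5)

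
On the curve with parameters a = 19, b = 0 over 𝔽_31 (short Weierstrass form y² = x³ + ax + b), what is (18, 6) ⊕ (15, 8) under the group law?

(26, 20)

(18, 6) + (15, 8). λ = (8 - 6)/(15 - 18) ≡ 2/28 mod 31. 28⁻¹ ≡ 10 (mod 31), so λ ≡ 20.
  x = λ² - 18 - 15 = 400 - 33 ≡ 26; y = λ·(18 - 26) - 6 ≡ 20. → (26, 20)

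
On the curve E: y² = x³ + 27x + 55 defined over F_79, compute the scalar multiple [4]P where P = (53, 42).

Double-and-add on 4 = (100)₂. Start with P = (53, 42) for the leading 1-bit.
double: tangent at (53, 42): λ = (3·53² + 27)/(2·42) ≡ 1/5. 5⁻¹ ≡ 16 (mod 79) since 5·16 = 80 ≡ 1, so λ ≡ 1·16 ≡ 16.
  x = λ² - 53 - 53 = 256 - 106 ≡ 71; y = λ·(53 - 71) - 42 ≡ 65. → (71, 65)
double: tangent at (71, 65): λ = (3·71² + 27)/(2·65) ≡ 61/51. 51⁻¹ ≡ 31 (mod 79), so λ ≡ 61·31 ≡ 74.
  x = λ² - 71 - 71 = 5476 - 142 ≡ 41; y = λ·(71 - 41) - 65 ≡ 22. → (41, 22)

(41, 22)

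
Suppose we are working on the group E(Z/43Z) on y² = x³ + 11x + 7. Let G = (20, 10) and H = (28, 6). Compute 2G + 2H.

First 2G:
Repeated addition: build up to 2G.
2G: tangent at (20, 10): λ = (3·20² + 11)/(2·10) ≡ 7/20. 20⁻¹ ≡ 28 (mod 43), so λ ≡ 7·28 ≡ 24.
  x = λ² - 20 - 20 = 576 - 40 ≡ 20; y = λ·(20 - 20) - 10 ≡ 33. → (20, 33)
2G = (20, 33).
Next 2H:
Repeated addition: build up to 2H.
2H: tangent at (28, 6): λ = (3·28² + 11)/(2·6) ≡ 41/12. 12⁻¹ ≡ 18 (mod 43), so λ ≡ 41·18 ≡ 7.
  x = λ² - 28 - 28 = 49 - 56 ≡ 36; y = λ·(28 - 36) - 6 ≡ 24. → (36, 24)
2H = (36, 24).
Finally 2G + 2H:
(20, 33) + (36, 24). λ = (24 - 33)/(36 - 20) ≡ 34/16 mod 43. 16⁻¹ ≡ 35 (mod 43) since 16·35 = 560 ≡ 1, so λ ≡ 29.
  x = λ² - 20 - 36 = 841 - 56 ≡ 11; y = λ·(20 - 11) - 33 ≡ 13. → (11, 13)

(11, 13)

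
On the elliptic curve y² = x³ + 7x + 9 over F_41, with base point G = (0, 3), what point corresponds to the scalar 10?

(0, 3)

Double-and-add on 10 = (1010)₂. Start with G = (0, 3) for the leading 1-bit.
double: tangent at (0, 3): λ = (3·0² + 7)/(2·3) ≡ 7/6. 6⁻¹ ≡ 7 (mod 41), so λ ≡ 7·7 ≡ 8.
  x = λ² - 0 - 0 = 64 - 0 ≡ 23; y = λ·(0 - 23) - 3 ≡ 18. → (23, 18)
double: tangent at (23, 18): λ = (3·23² + 7)/(2·18) ≡ 36/36. 36⁻¹ ≡ 8 (mod 41), so λ ≡ 36·8 ≡ 1.
  x = λ² - 23 - 23 = 1 - 46 ≡ 37; y = λ·(23 - 37) - 18 ≡ 9. → (37, 9)
add G: (37, 9) + (0, 3). λ = (3 - 9)/(0 - 37) ≡ 35/4 mod 41. 4⁻¹ ≡ 31 (mod 41) since 4·31 = 124 ≡ 1, so λ ≡ 19.
  x = λ² - 37 - 0 = 361 - 37 ≡ 37; y = λ·(37 - 37) - 9 ≡ 32. → (37, 32)
double: tangent at (37, 32): λ = (3·37² + 7)/(2·32) ≡ 14/23. 23⁻¹ ≡ 25 (mod 41), so λ ≡ 14·25 ≡ 22.
  x = λ² - 37 - 37 = 484 - 74 ≡ 0; y = λ·(37 - 0) - 32 ≡ 3. → (0, 3)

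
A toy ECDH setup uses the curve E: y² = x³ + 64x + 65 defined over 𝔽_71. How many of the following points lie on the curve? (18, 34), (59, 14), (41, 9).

(18, 34): 34² ≡ 20, rhs ≡ 20 → on.
(59, 14): 14² ≡ 54, rhs ≡ 54 → on.
(41, 9): 9² ≡ 10, rhs ≡ 42 → off.

2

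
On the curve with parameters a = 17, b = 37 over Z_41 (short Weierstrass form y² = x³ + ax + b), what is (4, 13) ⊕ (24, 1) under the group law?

(4, 13) + (24, 1). λ = (1 - 13)/(24 - 4) ≡ 29/20 mod 41. 20⁻¹ ≡ 39 (mod 41), so λ ≡ 24.
  x = λ² - 4 - 24 = 576 - 28 ≡ 15; y = λ·(4 - 15) - 13 ≡ 10. → (15, 10)

(15, 10)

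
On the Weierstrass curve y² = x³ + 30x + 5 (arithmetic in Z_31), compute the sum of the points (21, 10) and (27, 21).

(21, 10) + (27, 21). λ = (21 - 10)/(27 - 21) ≡ 11/6 mod 31. 6⁻¹ ≡ 26 (mod 31) since 6·26 = 156 ≡ 1, so λ ≡ 7.
  x = λ² - 21 - 27 = 49 - 48 ≡ 1; y = λ·(21 - 1) - 10 ≡ 6. → (1, 6)

(1, 6)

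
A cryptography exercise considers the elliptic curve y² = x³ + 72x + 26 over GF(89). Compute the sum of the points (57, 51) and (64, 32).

(68, 17)

(57, 51) + (64, 32). λ = (32 - 51)/(64 - 57) ≡ 70/7 mod 89. 7⁻¹ ≡ 51 (mod 89) since 7·51 = 357 ≡ 1, so λ ≡ 10.
  x = λ² - 57 - 64 = 100 - 121 ≡ 68; y = λ·(57 - 68) - 51 ≡ 17. → (68, 17)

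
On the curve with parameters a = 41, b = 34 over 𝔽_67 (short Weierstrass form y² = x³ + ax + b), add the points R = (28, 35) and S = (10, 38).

(16, 30)

(28, 35) + (10, 38). λ = (38 - 35)/(10 - 28) ≡ 3/49 mod 67. 49⁻¹ ≡ 26 (mod 67) since 49·26 = 1274 ≡ 1, so λ ≡ 11.
  x = λ² - 28 - 10 = 121 - 38 ≡ 16; y = λ·(28 - 16) - 35 ≡ 30. → (16, 30)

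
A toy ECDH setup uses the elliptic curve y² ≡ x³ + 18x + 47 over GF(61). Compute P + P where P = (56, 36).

(23, 60)

tangent at (56, 36): λ = (3·56² + 18)/(2·36) ≡ 32/11. 11⁻¹ ≡ 50 (mod 61), so λ ≡ 32·50 ≡ 14.
  x = λ² - 56 - 56 = 196 - 112 ≡ 23; y = λ·(56 - 23) - 36 ≡ 60. → (23, 60)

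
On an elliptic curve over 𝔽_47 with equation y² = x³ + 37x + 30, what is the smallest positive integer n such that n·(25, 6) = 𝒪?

3

2P: tangent at (25, 6): λ = (3·25² + 37)/(2·6) ≡ 32/12. 12⁻¹ ≡ 4 (mod 47), so λ ≡ 32·4 ≡ 34.
  x = λ² - 25 - 25 = 1156 - 50 ≡ 25; y = λ·(25 - 25) - 6 ≡ 41. → (25, 41)
3P: (25, 41) + (25, 6): same x and y₁ ≡ -y₂, so the sum is 𝒪.
3P = 𝒪, so the order is 3.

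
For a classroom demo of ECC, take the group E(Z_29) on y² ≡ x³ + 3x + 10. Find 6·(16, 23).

(12, 18)

Write P = (16, 23).
Double-and-add on 6 = (110)₂. Start with P = (16, 23) for the leading 1-bit.
double: tangent at (16, 23): λ = (3·16² + 3)/(2·23) ≡ 17/17. 17⁻¹ ≡ 12 (mod 29), so λ ≡ 17·12 ≡ 1.
  x = λ² - 16 - 16 = 1 - 32 ≡ 27; y = λ·(16 - 27) - 23 ≡ 24. → (27, 24)
add P: (27, 24) + (16, 23). λ = (23 - 24)/(16 - 27) ≡ 28/18 mod 29. 18⁻¹ ≡ 21 (mod 29), so λ ≡ 8.
  x = λ² - 27 - 16 = 64 - 43 ≡ 21; y = λ·(27 - 21) - 24 ≡ 24. → (21, 24)
double: tangent at (21, 24): λ = (3·21² + 3)/(2·24) ≡ 21/19. 19⁻¹ ≡ 26 (mod 29), so λ ≡ 21·26 ≡ 24.
  x = λ² - 21 - 21 = 576 - 42 ≡ 12; y = λ·(21 - 12) - 24 ≡ 18. → (12, 18)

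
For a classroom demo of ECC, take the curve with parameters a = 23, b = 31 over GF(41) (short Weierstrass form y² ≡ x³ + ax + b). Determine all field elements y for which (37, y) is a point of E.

11, 30

x³ + 23x + 31 = 51535 ≡ 39 (mod 41).
Square roots of 39 mod 41: 11 and 30 (since 11² = 121 ≡ 39).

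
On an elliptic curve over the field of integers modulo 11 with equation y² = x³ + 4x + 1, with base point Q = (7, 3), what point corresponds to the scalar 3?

Repeated addition: build up to 3Q.
2Q: tangent at (7, 3): λ = (3·7² + 4)/(2·3) ≡ 8/6. 6⁻¹ ≡ 2 (mod 11), so λ ≡ 8·2 ≡ 5.
  x = λ² - 7 - 7 = 25 - 14 ≡ 0; y = λ·(7 - 0) - 3 ≡ 10. → (0, 10)
3Q: (0, 10) + (7, 3). λ = (3 - 10)/(7 - 0) ≡ 4/7 mod 11. 7⁻¹ ≡ 8 (mod 11), so λ ≡ 10.
  x = λ² - 0 - 7 = 100 - 7 ≡ 5; y = λ·(0 - 5) - 10 ≡ 6. → (5, 6)

(5, 6)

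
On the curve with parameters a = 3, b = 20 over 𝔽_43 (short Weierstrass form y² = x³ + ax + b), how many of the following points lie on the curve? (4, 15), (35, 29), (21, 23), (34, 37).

2

(4, 15): 15² ≡ 10, rhs ≡ 10 → on.
(35, 29): 29² ≡ 24, rhs ≡ 0 → off.
(21, 23): 23² ≡ 13, rhs ≡ 13 → on.
(34, 37): 37² ≡ 36, rhs ≡ 38 → off.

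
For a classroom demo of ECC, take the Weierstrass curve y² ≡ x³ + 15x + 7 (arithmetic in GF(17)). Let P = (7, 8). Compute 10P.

Double-and-add on 10 = (1010)₂. Start with P = (7, 8) for the leading 1-bit.
double: tangent at (7, 8): λ = (3·7² + 15)/(2·8) ≡ 9/16. 16⁻¹ ≡ 16 (mod 17) since 16·16 = 256 ≡ 1, so λ ≡ 9·16 ≡ 8.
  x = λ² - 7 - 7 = 64 - 14 ≡ 16; y = λ·(7 - 16) - 8 ≡ 5. → (16, 5)
double: tangent at (16, 5): λ = (3·16² + 15)/(2·5) ≡ 1/10. 10⁻¹ ≡ 12 (mod 17), so λ ≡ 1·12 ≡ 12.
  x = λ² - 16 - 16 = 144 - 32 ≡ 10; y = λ·(16 - 10) - 5 ≡ 16. → (10, 16)
add P: (10, 16) + (7, 8). λ = (8 - 16)/(7 - 10) ≡ 9/14 mod 17. 14⁻¹ ≡ 11 (mod 17), so λ ≡ 14.
  x = λ² - 10 - 7 = 196 - 17 ≡ 9; y = λ·(10 - 9) - 16 ≡ 15. → (9, 15)
double: tangent at (9, 15): λ = (3·9² + 15)/(2·15) ≡ 3/13. 13⁻¹ ≡ 4 (mod 17) since 13·4 = 52 ≡ 1, so λ ≡ 3·4 ≡ 12.
  x = λ² - 9 - 9 = 144 - 18 ≡ 7; y = λ·(9 - 7) - 15 ≡ 9. → (7, 9)

(7, 9)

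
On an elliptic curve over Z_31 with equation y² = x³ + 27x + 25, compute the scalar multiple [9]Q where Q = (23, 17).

Double-and-add on 9 = (1001)₂. Start with Q = (23, 17) for the leading 1-bit.
double: tangent at (23, 17): λ = (3·23² + 27)/(2·17) ≡ 2/3. 3⁻¹ ≡ 21 (mod 31), so λ ≡ 2·21 ≡ 11.
  x = λ² - 23 - 23 = 121 - 46 ≡ 13; y = λ·(23 - 13) - 17 ≡ 0. → (13, 0)
double: (13, 0) + (13, 0): same x and y₁ ≡ -y₂, so the sum is O.
double: O + O = O (identity).
add Q: O + (23, 17) = (23, 17) (identity).

(23, 17)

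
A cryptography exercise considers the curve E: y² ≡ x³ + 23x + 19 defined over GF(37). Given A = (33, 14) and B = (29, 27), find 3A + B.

First 3A:
Repeated addition: build up to 3A.
2A: tangent at (33, 14): λ = (3·33² + 23)/(2·14) ≡ 34/28. 28⁻¹ ≡ 4 (mod 37), so λ ≡ 34·4 ≡ 25.
  x = λ² - 33 - 33 = 625 - 66 ≡ 4; y = λ·(33 - 4) - 14 ≡ 8. → (4, 8)
3A: (4, 8) + (33, 14). λ = (14 - 8)/(33 - 4) ≡ 6/29 mod 37. 29⁻¹ ≡ 23 (mod 37), so λ ≡ 27.
  x = λ² - 4 - 33 = 729 - 37 ≡ 26; y = λ·(4 - 26) - 8 ≡ 27. → (26, 27)
3A = (26, 27).
Finally 3A + B:
(26, 27) + (29, 27). λ = (27 - 27)/(29 - 26) ≡ 0/3 mod 37. 3⁻¹ ≡ 25 (mod 37), so λ ≡ 0.
  x = λ² - 26 - 29 = 0 - 55 ≡ 19; y = λ·(26 - 19) - 27 ≡ 10. → (19, 10)

(19, 10)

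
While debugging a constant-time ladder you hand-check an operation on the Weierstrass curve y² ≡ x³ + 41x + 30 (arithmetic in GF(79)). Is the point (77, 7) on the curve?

no

y² = 7² ≡ 49; x³ + 41x + 30 = 459720 ≡ 19 (mod 79). 49 ≠ 19.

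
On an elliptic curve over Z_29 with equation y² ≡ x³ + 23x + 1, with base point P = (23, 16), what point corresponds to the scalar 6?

(6, 6)

Double-and-add on 6 = (110)₂. Start with P = (23, 16) for the leading 1-bit.
double: tangent at (23, 16): λ = (3·23² + 23)/(2·16) ≡ 15/3. 3⁻¹ ≡ 10 (mod 29), so λ ≡ 15·10 ≡ 5.
  x = λ² - 23 - 23 = 25 - 46 ≡ 8; y = λ·(23 - 8) - 16 ≡ 1. → (8, 1)
add P: (8, 1) + (23, 16). λ = (16 - 1)/(23 - 8) ≡ 15/15 mod 29. 15⁻¹ ≡ 2 (mod 29), so λ ≡ 1.
  x = λ² - 8 - 23 = 1 - 31 ≡ 28; y = λ·(8 - 28) - 1 ≡ 8. → (28, 8)
double: tangent at (28, 8): λ = (3·28² + 23)/(2·8) ≡ 26/16. 16⁻¹ ≡ 20 (mod 29) since 16·20 = 320 ≡ 1, so λ ≡ 26·20 ≡ 27.
  x = λ² - 28 - 28 = 729 - 56 ≡ 6; y = λ·(28 - 6) - 8 ≡ 6. → (6, 6)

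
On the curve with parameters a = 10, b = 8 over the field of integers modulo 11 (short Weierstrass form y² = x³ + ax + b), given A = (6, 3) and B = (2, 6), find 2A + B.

First 2A:
Repeated addition: build up to 2A.
2A: tangent at (6, 3): λ = (3·6² + 10)/(2·3) ≡ 8/6. 6⁻¹ ≡ 2 (mod 11) since 6·2 = 12 ≡ 1, so λ ≡ 8·2 ≡ 5.
  x = λ² - 6 - 6 = 25 - 12 ≡ 2; y = λ·(6 - 2) - 3 ≡ 6. → (2, 6)
2A = (2, 6).
Finally 2A + B:
tangent at (2, 6): λ = (3·2² + 10)/(2·6) ≡ 0/1. 1⁻¹ ≡ 1 (mod 11), so λ ≡ 0·1 ≡ 0.
  x = λ² - 2 - 2 = 0 - 4 ≡ 7; y = λ·(2 - 7) - 6 ≡ 5. → (7, 5)

(7, 5)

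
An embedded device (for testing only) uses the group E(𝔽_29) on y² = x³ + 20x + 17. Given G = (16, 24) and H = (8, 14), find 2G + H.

(6, 11)

First 2G:
Repeated addition: build up to 2G.
2G: tangent at (16, 24): λ = (3·16² + 20)/(2·24) ≡ 5/19. 19⁻¹ ≡ 26 (mod 29), so λ ≡ 5·26 ≡ 14.
  x = λ² - 16 - 16 = 196 - 32 ≡ 19; y = λ·(16 - 19) - 24 ≡ 21. → (19, 21)
2G = (19, 21).
Finally 2G + H:
(19, 21) + (8, 14). λ = (14 - 21)/(8 - 19) ≡ 22/18 mod 29. 18⁻¹ ≡ 21 (mod 29), so λ ≡ 27.
  x = λ² - 19 - 8 = 729 - 27 ≡ 6; y = λ·(19 - 6) - 21 ≡ 11. → (6, 11)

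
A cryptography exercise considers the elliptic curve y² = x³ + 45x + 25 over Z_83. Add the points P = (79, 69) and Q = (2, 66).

(23, 69)

(79, 69) + (2, 66). λ = (66 - 69)/(2 - 79) ≡ 80/6 mod 83. 6⁻¹ ≡ 14 (mod 83) since 6·14 = 84 ≡ 1, so λ ≡ 41.
  x = λ² - 79 - 2 = 1681 - 81 ≡ 23; y = λ·(79 - 23) - 69 ≡ 69. → (23, 69)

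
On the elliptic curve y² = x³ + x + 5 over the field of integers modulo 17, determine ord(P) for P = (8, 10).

5

2P: tangent at (8, 10): λ = (3·8² + 1)/(2·10) ≡ 6/3. 3⁻¹ ≡ 6 (mod 17), so λ ≡ 6·6 ≡ 2.
  x = λ² - 8 - 8 = 4 - 16 ≡ 5; y = λ·(8 - 5) - 10 ≡ 13. → (5, 13)
3P: (5, 13) + (8, 10). λ = (10 - 13)/(8 - 5) ≡ 14/3 mod 17. 3⁻¹ ≡ 6 (mod 17), so λ ≡ 16.
  x = λ² - 5 - 8 = 256 - 13 ≡ 5; y = λ·(5 - 5) - 13 ≡ 4. → (5, 4)
4P: (5, 4) + (8, 10). λ = (10 - 4)/(8 - 5) ≡ 6/3 mod 17. 3⁻¹ ≡ 6 (mod 17) since 3·6 = 18 ≡ 1, so λ ≡ 2.
  x = λ² - 5 - 8 = 4 - 13 ≡ 8; y = λ·(5 - 8) - 4 ≡ 7. → (8, 7)
5P: (8, 7) + (8, 10): same x and y₁ ≡ -y₂, so the sum is ∞.
5P = ∞, so the order is 5.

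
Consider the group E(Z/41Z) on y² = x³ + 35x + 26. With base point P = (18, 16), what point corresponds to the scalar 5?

(8, 30)

Repeated addition: build up to 5P.
2P: tangent at (18, 16): λ = (3·18² + 35)/(2·16) ≡ 23/32. 32⁻¹ ≡ 9 (mod 41) since 32·9 = 288 ≡ 1, so λ ≡ 23·9 ≡ 2.
  x = λ² - 18 - 18 = 4 - 36 ≡ 9; y = λ·(18 - 9) - 16 ≡ 2. → (9, 2)
3P: (9, 2) + (18, 16). λ = (16 - 2)/(18 - 9) ≡ 14/9 mod 41. 9⁻¹ ≡ 32 (mod 41) since 9·32 = 288 ≡ 1, so λ ≡ 38.
  x = λ² - 9 - 18 = 1444 - 27 ≡ 23; y = λ·(9 - 23) - 2 ≡ 40. → (23, 40)
4P: (23, 40) + (18, 16). λ = (16 - 40)/(18 - 23) ≡ 17/36 mod 41. 36⁻¹ ≡ 8 (mod 41), so λ ≡ 13.
  x = λ² - 23 - 18 = 169 - 41 ≡ 5; y = λ·(23 - 5) - 40 ≡ 30. → (5, 30)
5P: (5, 30) + (18, 16). λ = (16 - 30)/(18 - 5) ≡ 27/13 mod 41. 13⁻¹ ≡ 19 (mod 41) since 13·19 = 247 ≡ 1, so λ ≡ 21.
  x = λ² - 5 - 18 = 441 - 23 ≡ 8; y = λ·(5 - 8) - 30 ≡ 30. → (8, 30)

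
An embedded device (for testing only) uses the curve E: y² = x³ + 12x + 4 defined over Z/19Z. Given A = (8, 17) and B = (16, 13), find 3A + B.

(6, 11)

First 3A:
Repeated addition: build up to 3A.
2A: tangent at (8, 17): λ = (3·8² + 12)/(2·17) ≡ 14/15. 15⁻¹ ≡ 14 (mod 19) since 15·14 = 210 ≡ 1, so λ ≡ 14·14 ≡ 6.
  x = λ² - 8 - 8 = 36 - 16 ≡ 1; y = λ·(8 - 1) - 17 ≡ 6. → (1, 6)
3A: (1, 6) + (8, 17). λ = (17 - 6)/(8 - 1) ≡ 11/7 mod 19. 7⁻¹ ≡ 11 (mod 19), so λ ≡ 7.
  x = λ² - 1 - 8 = 49 - 9 ≡ 2; y = λ·(1 - 2) - 6 ≡ 6. → (2, 6)
3A = (2, 6).
Finally 3A + B:
(2, 6) + (16, 13). λ = (13 - 6)/(16 - 2) ≡ 7/14 mod 19. 14⁻¹ ≡ 15 (mod 19) since 14·15 = 210 ≡ 1, so λ ≡ 10.
  x = λ² - 2 - 16 = 100 - 18 ≡ 6; y = λ·(2 - 6) - 6 ≡ 11. → (6, 11)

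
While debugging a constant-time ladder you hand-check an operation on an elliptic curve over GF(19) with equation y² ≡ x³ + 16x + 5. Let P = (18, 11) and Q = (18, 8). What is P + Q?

O

The two points share x = 18 and their y-coordinates satisfy 11 + 8 ≡ 0 (mod 19), so they are inverses. Their sum is O.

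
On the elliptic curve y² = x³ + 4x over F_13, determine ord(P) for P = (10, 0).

2P: (10, 0) + (10, 0): same x and y₁ ≡ -y₂, so the sum is the point at infinity.
2P = the point at infinity, so the order is 2.

2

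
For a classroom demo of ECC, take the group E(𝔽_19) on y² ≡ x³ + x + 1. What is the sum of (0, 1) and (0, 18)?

O

The two points share x = 0 and their y-coordinates satisfy 1 + 18 ≡ 0 (mod 19), so they are inverses. Their sum is ∞.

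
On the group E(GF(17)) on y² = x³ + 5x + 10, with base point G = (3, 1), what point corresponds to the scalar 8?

Double-and-add on 8 = (1000)₂. Start with G = (3, 1) for the leading 1-bit.
double: tangent at (3, 1): λ = (3·3² + 5)/(2·1) ≡ 15/2. 2⁻¹ ≡ 9 (mod 17), so λ ≡ 15·9 ≡ 16.
  x = λ² - 3 - 3 = 256 - 6 ≡ 12; y = λ·(3 - 12) - 1 ≡ 8. → (12, 8)
double: tangent at (12, 8): λ = (3·12² + 5)/(2·8) ≡ 12/16. 16⁻¹ ≡ 16 (mod 17), so λ ≡ 12·16 ≡ 5.
  x = λ² - 12 - 12 = 25 - 24 ≡ 1; y = λ·(12 - 1) - 8 ≡ 13. → (1, 13)
double: tangent at (1, 13): λ = (3·1² + 5)/(2·13) ≡ 8/9. 9⁻¹ ≡ 2 (mod 17) since 9·2 = 18 ≡ 1, so λ ≡ 8·2 ≡ 16.
  x = λ² - 1 - 1 = 256 - 2 ≡ 16; y = λ·(1 - 16) - 13 ≡ 2. → (16, 2)

(16, 2)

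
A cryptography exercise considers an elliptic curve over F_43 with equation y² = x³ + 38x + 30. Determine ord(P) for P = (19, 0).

2

2P: (19, 0) + (19, 0): same x and y₁ ≡ -y₂, so the sum is ∞.
2P = ∞, so the order is 2.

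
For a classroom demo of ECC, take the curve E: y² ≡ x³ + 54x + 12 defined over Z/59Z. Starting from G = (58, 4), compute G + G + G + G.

Double-and-add on 4 = (100)₂. Start with G = (58, 4) for the leading 1-bit.
double: tangent at (58, 4): λ = (3·58² + 54)/(2·4) ≡ 57/8. 8⁻¹ ≡ 37 (mod 59) since 8·37 = 296 ≡ 1, so λ ≡ 57·37 ≡ 44.
  x = λ² - 58 - 58 = 1936 - 116 ≡ 50; y = λ·(58 - 50) - 4 ≡ 53. → (50, 53)
double: tangent at (50, 53): λ = (3·50² + 54)/(2·53) ≡ 2/47. 47⁻¹ ≡ 54 (mod 59), so λ ≡ 2·54 ≡ 49.
  x = λ² - 50 - 50 = 2401 - 100 ≡ 0; y = λ·(50 - 0) - 53 ≡ 37. → (0, 37)

(0, 37)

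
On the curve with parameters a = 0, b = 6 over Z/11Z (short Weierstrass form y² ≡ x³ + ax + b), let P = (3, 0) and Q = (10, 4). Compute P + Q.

(10, 7)

(3, 0) + (10, 4). λ = (4 - 0)/(10 - 3) ≡ 4/7 mod 11. 7⁻¹ ≡ 8 (mod 11), so λ ≡ 10.
  x = λ² - 3 - 10 = 100 - 13 ≡ 10; y = λ·(3 - 10) - 0 ≡ 7. → (10, 7)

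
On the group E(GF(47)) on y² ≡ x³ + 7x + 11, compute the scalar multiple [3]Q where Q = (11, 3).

Repeated addition: build up to 3Q.
2Q: tangent at (11, 3): λ = (3·11² + 7)/(2·3) ≡ 41/6. 6⁻¹ ≡ 8 (mod 47) since 6·8 = 48 ≡ 1, so λ ≡ 41·8 ≡ 46.
  x = λ² - 11 - 11 = 2116 - 22 ≡ 26; y = λ·(11 - 26) - 3 ≡ 12. → (26, 12)
3Q: (26, 12) + (11, 3). λ = (3 - 12)/(11 - 26) ≡ 38/32 mod 47. 32⁻¹ ≡ 25 (mod 47), so λ ≡ 10.
  x = λ² - 26 - 11 = 100 - 37 ≡ 16; y = λ·(26 - 16) - 12 ≡ 41. → (16, 41)

(16, 41)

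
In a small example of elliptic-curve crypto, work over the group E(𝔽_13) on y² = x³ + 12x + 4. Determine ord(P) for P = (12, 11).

3

2P: tangent at (12, 11): λ = (3·12² + 12)/(2·11) ≡ 2/9. 9⁻¹ ≡ 3 (mod 13) since 9·3 = 27 ≡ 1, so λ ≡ 2·3 ≡ 6.
  x = λ² - 12 - 12 = 36 - 24 ≡ 12; y = λ·(12 - 12) - 11 ≡ 2. → (12, 2)
3P: (12, 2) + (12, 11): same x and y₁ ≡ -y₂, so the sum is ∞.
3P = ∞, so the order is 3.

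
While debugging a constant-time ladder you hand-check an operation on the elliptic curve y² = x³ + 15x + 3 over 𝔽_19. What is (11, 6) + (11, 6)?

(6, 9)

tangent at (11, 6): λ = (3·11² + 15)/(2·6) ≡ 17/12. 12⁻¹ ≡ 8 (mod 19), so λ ≡ 17·8 ≡ 3.
  x = λ² - 11 - 11 = 9 - 22 ≡ 6; y = λ·(11 - 6) - 6 ≡ 9. → (6, 9)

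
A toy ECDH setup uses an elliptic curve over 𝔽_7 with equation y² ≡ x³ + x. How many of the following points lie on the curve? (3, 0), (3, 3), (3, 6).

(3, 0): 0² ≡ 0, rhs ≡ 2 → off.
(3, 3): 3² ≡ 2, rhs ≡ 2 → on.
(3, 6): 6² ≡ 1, rhs ≡ 2 → off.

1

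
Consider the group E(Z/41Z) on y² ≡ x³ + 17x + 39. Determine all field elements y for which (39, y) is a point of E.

none

x³ + 17x + 39 = 60021 ≡ 38 (mod 41).
38 is a non-residue mod 41; no y exists.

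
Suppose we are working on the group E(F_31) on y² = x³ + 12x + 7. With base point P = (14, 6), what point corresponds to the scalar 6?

(26, 16)

Repeated addition: build up to 6P.
2P: tangent at (14, 6): λ = (3·14² + 12)/(2·6) ≡ 11/12. 12⁻¹ ≡ 13 (mod 31), so λ ≡ 11·13 ≡ 19.
  x = λ² - 14 - 14 = 361 - 28 ≡ 23; y = λ·(14 - 23) - 6 ≡ 9. → (23, 9)
3P: (23, 9) + (14, 6). λ = (6 - 9)/(14 - 23) ≡ 28/22 mod 31. 22⁻¹ ≡ 24 (mod 31) since 22·24 = 528 ≡ 1, so λ ≡ 21.
  x = λ² - 23 - 14 = 441 - 37 ≡ 1; y = λ·(23 - 1) - 9 ≡ 19. → (1, 19)
4P: (1, 19) + (14, 6). λ = (6 - 19)/(14 - 1) ≡ 18/13 mod 31. 13⁻¹ ≡ 12 (mod 31), so λ ≡ 30.
  x = λ² - 1 - 14 = 900 - 15 ≡ 17; y = λ·(1 - 17) - 19 ≡ 28. → (17, 28)
5P: (17, 28) + (14, 6). λ = (6 - 28)/(14 - 17) ≡ 9/28 mod 31. 28⁻¹ ≡ 10 (mod 31), so λ ≡ 28.
  x = λ² - 17 - 14 = 784 - 31 ≡ 9; y = λ·(17 - 9) - 28 ≡ 10. → (9, 10)
6P: (9, 10) + (14, 6). λ = (6 - 10)/(14 - 9) ≡ 27/5 mod 31. 5⁻¹ ≡ 25 (mod 31), so λ ≡ 24.
  x = λ² - 9 - 14 = 576 - 23 ≡ 26; y = λ·(9 - 26) - 10 ≡ 16. → (26, 16)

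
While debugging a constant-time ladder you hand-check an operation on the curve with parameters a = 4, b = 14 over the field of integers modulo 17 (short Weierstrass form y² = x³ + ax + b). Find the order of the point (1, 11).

2P: tangent at (1, 11): λ = (3·1² + 4)/(2·11) ≡ 7/5. 5⁻¹ ≡ 7 (mod 17), so λ ≡ 7·7 ≡ 15.
  x = λ² - 1 - 1 = 225 - 2 ≡ 2; y = λ·(1 - 2) - 11 ≡ 8. → (2, 8)
3P: (2, 8) + (1, 11). λ = (11 - 8)/(1 - 2) ≡ 3/16 mod 17. 16⁻¹ ≡ 16 (mod 17), so λ ≡ 14.
  x = λ² - 2 - 1 = 196 - 3 ≡ 6; y = λ·(2 - 6) - 8 ≡ 4. → (6, 4)
4P: (6, 4) + (1, 11). λ = (11 - 4)/(1 - 6) ≡ 7/12 mod 17. 12⁻¹ ≡ 10 (mod 17) since 12·10 = 120 ≡ 1, so λ ≡ 2.
  x = λ² - 6 - 1 = 4 - 7 ≡ 14; y = λ·(6 - 14) - 4 ≡ 14. → (14, 14)
5P: (14, 14) + (1, 11). λ = (11 - 14)/(1 - 14) ≡ 14/4 mod 17. 4⁻¹ ≡ 13 (mod 17), so λ ≡ 12.
  x = λ² - 14 - 1 = 144 - 15 ≡ 10; y = λ·(14 - 10) - 14 ≡ 0. → (10, 0)
6P: (10, 0) + (1, 11). λ = (11 - 0)/(1 - 10) ≡ 11/8 mod 17. 8⁻¹ ≡ 15 (mod 17) since 8·15 = 120 ≡ 1, so λ ≡ 12.
  x = λ² - 10 - 1 = 144 - 11 ≡ 14; y = λ·(10 - 14) - 0 ≡ 3. → (14, 3)
7P: (14, 3) + (1, 11). λ = (11 - 3)/(1 - 14) ≡ 8/4 mod 17. 4⁻¹ ≡ 13 (mod 17) since 4·13 = 52 ≡ 1, so λ ≡ 2.
  x = λ² - 14 - 1 = 4 - 15 ≡ 6; y = λ·(14 - 6) - 3 ≡ 13. → (6, 13)
8P: (6, 13) + (1, 11). λ = (11 - 13)/(1 - 6) ≡ 15/12 mod 17. 12⁻¹ ≡ 10 (mod 17) since 12·10 = 120 ≡ 1, so λ ≡ 14.
  x = λ² - 6 - 1 = 196 - 7 ≡ 2; y = λ·(6 - 2) - 13 ≡ 9. → (2, 9)
9P: (2, 9) + (1, 11). λ = (11 - 9)/(1 - 2) ≡ 2/16 mod 17. 16⁻¹ ≡ 16 (mod 17), so λ ≡ 15.
  x = λ² - 2 - 1 = 225 - 3 ≡ 1; y = λ·(2 - 1) - 9 ≡ 6. → (1, 6)
10P: (1, 6) + (1, 11): same x and y₁ ≡ -y₂, so the sum is O.
10P = O, so the order is 10.

10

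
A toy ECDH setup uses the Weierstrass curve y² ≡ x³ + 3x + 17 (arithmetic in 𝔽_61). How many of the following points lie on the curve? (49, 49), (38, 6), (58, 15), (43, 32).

3

(49, 49): 49² ≡ 22, rhs ≡ 22 → on.
(38, 6): 6² ≡ 36, rhs ≡ 42 → off.
(58, 15): 15² ≡ 42, rhs ≡ 42 → on.
(43, 32): 32² ≡ 48, rhs ≡ 48 → on.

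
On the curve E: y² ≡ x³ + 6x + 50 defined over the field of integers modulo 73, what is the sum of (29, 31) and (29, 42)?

The two points share x = 29 and their y-coordinates satisfy 31 + 42 ≡ 0 (mod 73), so they are inverses. Their sum is O.

O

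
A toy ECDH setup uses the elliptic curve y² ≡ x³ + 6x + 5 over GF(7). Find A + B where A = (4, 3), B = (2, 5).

(4, 3) + (2, 5). λ = (5 - 3)/(2 - 4) ≡ 2/5 mod 7. 5⁻¹ ≡ 3 (mod 7) since 5·3 = 15 ≡ 1, so λ ≡ 6.
  x = λ² - 4 - 2 = 36 - 6 ≡ 2; y = λ·(4 - 2) - 3 ≡ 2. → (2, 2)

(2, 2)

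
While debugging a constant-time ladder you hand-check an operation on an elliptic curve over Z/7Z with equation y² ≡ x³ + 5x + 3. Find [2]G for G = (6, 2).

tangent at (6, 2): λ = (3·6² + 5)/(2·2) ≡ 1/4. 4⁻¹ ≡ 2 (mod 7), so λ ≡ 1·2 ≡ 2.
  x = λ² - 6 - 6 = 4 - 12 ≡ 6; y = λ·(6 - 6) - 2 ≡ 5. → (6, 5)

(6, 5)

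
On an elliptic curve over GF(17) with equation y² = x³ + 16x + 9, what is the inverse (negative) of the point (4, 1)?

(4, 16)

-(4, 1) = (4, -1 mod 17) = (4, 16).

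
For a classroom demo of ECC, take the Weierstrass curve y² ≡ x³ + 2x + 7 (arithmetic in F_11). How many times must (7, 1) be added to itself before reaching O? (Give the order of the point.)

7

2P: tangent at (7, 1): λ = (3·7² + 2)/(2·1) ≡ 6/2. 2⁻¹ ≡ 6 (mod 11), so λ ≡ 6·6 ≡ 3.
  x = λ² - 7 - 7 = 9 - 14 ≡ 6; y = λ·(7 - 6) - 1 ≡ 2. → (6, 2)
3P: (6, 2) + (7, 1). λ = (1 - 2)/(7 - 6) ≡ 10/1 mod 11. 1⁻¹ ≡ 1 (mod 11) since 1·1 = 1 ≡ 1, so λ ≡ 10.
  x = λ² - 6 - 7 = 100 - 13 ≡ 10; y = λ·(6 - 10) - 2 ≡ 2. → (10, 2)
4P: (10, 2) + (7, 1). λ = (1 - 2)/(7 - 10) ≡ 10/8 mod 11. 8⁻¹ ≡ 7 (mod 11) since 8·7 = 56 ≡ 1, so λ ≡ 4.
  x = λ² - 10 - 7 = 16 - 17 ≡ 10; y = λ·(10 - 10) - 2 ≡ 9. → (10, 9)
5P: (10, 9) + (7, 1). λ = (1 - 9)/(7 - 10) ≡ 3/8 mod 11. 8⁻¹ ≡ 7 (mod 11), so λ ≡ 10.
  x = λ² - 10 - 7 = 100 - 17 ≡ 6; y = λ·(10 - 6) - 9 ≡ 9. → (6, 9)
6P: (6, 9) + (7, 1). λ = (1 - 9)/(7 - 6) ≡ 3/1 mod 11. 1⁻¹ ≡ 1 (mod 11), so λ ≡ 3.
  x = λ² - 6 - 7 = 9 - 13 ≡ 7; y = λ·(6 - 7) - 9 ≡ 10. → (7, 10)
7P: (7, 10) + (7, 1): same x and y₁ ≡ -y₂, so the sum is O.
7P = O, so the order is 7.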